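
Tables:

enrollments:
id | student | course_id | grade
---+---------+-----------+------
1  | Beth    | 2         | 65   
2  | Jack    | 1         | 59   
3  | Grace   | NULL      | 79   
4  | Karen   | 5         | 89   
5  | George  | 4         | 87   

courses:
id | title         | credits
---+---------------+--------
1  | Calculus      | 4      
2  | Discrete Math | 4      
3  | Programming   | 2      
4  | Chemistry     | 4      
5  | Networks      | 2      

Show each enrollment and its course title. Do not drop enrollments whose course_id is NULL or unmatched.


LEFT JOIN keeps every row from enrollments (the left table); where course_id has no match in courses, the course columns become NULL. Walk through each enrollment:
  - enrollment 1 (Beth): course_id=2 -> matches Discrete Math
  - enrollment 2 (Jack): course_id=1 -> matches Calculus
  - enrollment 3 (Grace): course_id=NULL, no match -> kept with NULL
  - enrollment 4 (Karen): course_id=5 -> matches Networks
  - enrollment 5 (George): course_id=4 -> matches Chemistry
All 5 rows appear; 1 has NULL course.

SQL:
SELECT a.student, b.title AS course
FROM enrollments a
LEFT JOIN courses b ON a.course_id = b.id

Result:
student | course       
--------+--------------
Beth    | Discrete Math
Jack    | Calculus     
Grace   | NULL         
Karen   | Networks     
George  | Chemistry    


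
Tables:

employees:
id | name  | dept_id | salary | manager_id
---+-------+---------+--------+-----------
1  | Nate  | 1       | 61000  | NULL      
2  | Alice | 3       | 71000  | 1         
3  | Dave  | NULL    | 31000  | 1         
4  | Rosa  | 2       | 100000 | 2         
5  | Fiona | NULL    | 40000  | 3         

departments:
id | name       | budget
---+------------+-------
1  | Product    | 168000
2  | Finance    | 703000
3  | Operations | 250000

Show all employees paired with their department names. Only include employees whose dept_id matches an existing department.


INNER JOIN keeps only employees rows whose dept_id matches an id in departments. Walk through each employee:
  - employee 1 (Nate): dept_id=1 -> matches Product
  - employee 2 (Alice): dept_id=3 -> matches Operations
  - employee 3 (Dave): dept_id=NULL, no match -> dropped
  - employee 4 (Rosa): dept_id=2 -> matches Finance
  - employee 5 (Fiona): dept_id=NULL, no match -> dropped
So 2 of 5 rows are dropped.

SQL:
SELECT a.name, b.name AS department
FROM employees a
INNER JOIN departments b ON a.dept_id = b.id

Result:
name  | department
------+-----------
Nate  | Product   
Alice | Operations
Rosa  | Finance   


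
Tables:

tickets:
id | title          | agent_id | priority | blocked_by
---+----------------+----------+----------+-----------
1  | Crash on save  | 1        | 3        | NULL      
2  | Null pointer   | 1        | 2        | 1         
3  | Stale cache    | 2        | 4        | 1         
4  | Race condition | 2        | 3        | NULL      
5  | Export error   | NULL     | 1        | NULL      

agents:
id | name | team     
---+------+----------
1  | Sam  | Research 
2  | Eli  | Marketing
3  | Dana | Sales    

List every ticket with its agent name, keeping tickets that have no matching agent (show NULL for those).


LEFT JOIN keeps every row from tickets (the left table); where agent_id has no match in agents, the agent columns become NULL. Walk through each ticket:
  - ticket 1 (Crash on save): agent_id=1 -> matches Sam
  - ticket 2 (Null pointer): agent_id=1 -> matches Sam
  - ticket 3 (Stale cache): agent_id=2 -> matches Eli
  - ticket 4 (Race condition): agent_id=2 -> matches Eli
  - ticket 5 (Export error): agent_id=NULL, no match -> kept with NULL
All 5 rows appear; 1 has NULL agent.

SQL:
SELECT a.title, b.name AS agent
FROM tickets a
LEFT JOIN agents b ON a.agent_id = b.id

Result:
title          | agent
---------------+------
Crash on save  | Sam  
Null pointer   | Sam  
Stale cache    | Eli  
Race condition | Eli  
Export error   | NULL 


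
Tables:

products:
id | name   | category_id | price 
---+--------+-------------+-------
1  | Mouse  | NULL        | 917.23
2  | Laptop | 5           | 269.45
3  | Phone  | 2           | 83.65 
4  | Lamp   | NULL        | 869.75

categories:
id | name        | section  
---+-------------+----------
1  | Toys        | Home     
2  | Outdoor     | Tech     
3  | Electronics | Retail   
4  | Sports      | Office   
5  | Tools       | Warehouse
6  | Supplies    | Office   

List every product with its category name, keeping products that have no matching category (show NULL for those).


LEFT JOIN keeps every row from products (the left table); where category_id has no match in categories, the category columns become NULL. Walk through each product:
  - product 1 (Mouse): category_id=NULL, no match -> kept with NULL
  - product 2 (Laptop): category_id=5 -> matches Tools
  - product 3 (Phone): category_id=2 -> matches Outdoor
  - product 4 (Lamp): category_id=NULL, no match -> kept with NULL
All 4 rows appear; 2 have NULL category.

SQL:
SELECT a.name, b.name AS category
FROM products a
LEFT JOIN categories b ON a.category_id = b.id

Result:
name   | category
-------+---------
Mouse  | NULL    
Laptop | Tools   
Phone  | Outdoor 
Lamp   | NULL    


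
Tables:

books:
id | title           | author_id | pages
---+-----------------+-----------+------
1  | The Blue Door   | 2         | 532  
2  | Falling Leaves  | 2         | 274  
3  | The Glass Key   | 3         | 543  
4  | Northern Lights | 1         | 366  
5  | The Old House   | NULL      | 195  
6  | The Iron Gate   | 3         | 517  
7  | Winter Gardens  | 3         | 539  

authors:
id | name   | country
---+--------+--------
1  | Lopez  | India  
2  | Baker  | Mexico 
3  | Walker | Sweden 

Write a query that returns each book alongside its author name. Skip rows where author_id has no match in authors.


INNER JOIN keeps only books rows whose author_id matches an id in authors. Walk through each book:
  - book 1 (The Blue Door): author_id=2 -> matches Baker
  - book 2 (Falling Leaves): author_id=2 -> matches Baker
  - book 3 (The Glass Key): author_id=3 -> matches Walker
  - book 4 (Northern Lights): author_id=1 -> matches Lopez
  - book 5 (The Old House): author_id=NULL, no match -> dropped
  - book 6 (The Iron Gate): author_id=3 -> matches Walker
  - book 7 (Winter Gardens): author_id=3 -> matches Walker
So 1 of 7 rows is dropped.

SQL:
SELECT a.title, b.name AS author
FROM books a
INNER JOIN authors b ON a.author_id = b.id

Result:
title           | author
----------------+-------
The Blue Door   | Baker 
Falling Leaves  | Baker 
The Glass Key   | Walker
Northern Lights | Lopez 
The Iron Gate   | Walker
Winter Gardens  | Walker


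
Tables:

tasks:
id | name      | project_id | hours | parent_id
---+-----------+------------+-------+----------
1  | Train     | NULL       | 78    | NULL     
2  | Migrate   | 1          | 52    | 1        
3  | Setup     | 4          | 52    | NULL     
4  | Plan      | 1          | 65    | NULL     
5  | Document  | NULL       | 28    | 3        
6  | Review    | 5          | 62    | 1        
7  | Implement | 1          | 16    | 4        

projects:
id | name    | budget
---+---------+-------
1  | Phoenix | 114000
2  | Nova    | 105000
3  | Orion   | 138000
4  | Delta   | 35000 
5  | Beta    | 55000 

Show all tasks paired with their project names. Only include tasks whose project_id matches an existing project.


INNER JOIN keeps only tasks rows whose project_id matches an id in projects. Walk through each task:
  - task 1 (Train): project_id=NULL, no match -> dropped
  - task 2 (Migrate): project_id=1 -> matches Phoenix
  - task 3 (Setup): project_id=4 -> matches Delta
  - task 4 (Plan): project_id=1 -> matches Phoenix
  - task 5 (Document): project_id=NULL, no match -> dropped
  - task 6 (Review): project_id=5 -> matches Beta
  - task 7 (Implement): project_id=1 -> matches Phoenix
So 2 of 7 rows are dropped.

SQL:
SELECT a.name, b.name AS project
FROM tasks a
INNER JOIN projects b ON a.project_id = b.id

Result:
name      | project
----------+--------
Migrate   | Phoenix
Setup     | Delta  
Plan      | Phoenix
Review    | Beta   
Implement | Phoenix


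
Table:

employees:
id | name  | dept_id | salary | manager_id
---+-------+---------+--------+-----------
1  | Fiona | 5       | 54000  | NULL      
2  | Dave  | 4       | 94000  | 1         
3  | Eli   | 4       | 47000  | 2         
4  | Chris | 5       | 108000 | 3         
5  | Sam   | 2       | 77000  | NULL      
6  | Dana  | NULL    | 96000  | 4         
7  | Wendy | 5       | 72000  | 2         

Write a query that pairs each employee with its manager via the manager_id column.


This is a self-join: employees is joined to a second copy of itself, matching each row's manager_id to another row's id. Use LEFT JOIN so rows with manager_id=NULL are kept.
  - employee 1 (Fiona): manager_id=NULL -> NULL
  - employee 2 (Dave): manager_id=1 -> Fiona
  - employee 3 (Eli): manager_id=2 -> Dave
  - employee 4 (Chris): manager_id=3 -> Eli
  - employee 5 (Sam): manager_id=NULL -> NULL
  - employee 6 (Dana): manager_id=4 -> Chris
  - employee 7 (Wendy): manager_id=2 -> Dave

SQL:
SELECT a.name AS item, b.name AS manager
FROM employees a
LEFT JOIN employees b ON a.manager_id = b.id

Result:
item  | manager
------+--------
Fiona | NULL   
Dave  | Fiona  
Eli   | Dave   
Chris | Eli    
Sam   | NULL   
Dana  | Chris  
Wendy | Dave   


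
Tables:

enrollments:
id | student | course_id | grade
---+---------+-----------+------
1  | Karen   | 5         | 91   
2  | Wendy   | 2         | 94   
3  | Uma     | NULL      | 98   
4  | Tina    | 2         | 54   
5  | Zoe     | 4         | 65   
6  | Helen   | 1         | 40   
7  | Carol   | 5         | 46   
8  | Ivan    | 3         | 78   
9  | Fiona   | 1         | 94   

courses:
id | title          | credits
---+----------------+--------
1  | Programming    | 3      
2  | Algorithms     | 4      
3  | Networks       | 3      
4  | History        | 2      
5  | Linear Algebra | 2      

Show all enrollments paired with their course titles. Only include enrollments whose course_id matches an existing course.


INNER JOIN keeps only enrollments rows whose course_id matches an id in courses. Walk through each enrollment:
  - enrollment 1 (Karen): course_id=5 -> matches Linear Algebra
  - enrollment 2 (Wendy): course_id=2 -> matches Algorithms
  - enrollment 3 (Uma): course_id=NULL, no match -> dropped
  - enrollment 4 (Tina): course_id=2 -> matches Algorithms
  - enrollment 5 (Zoe): course_id=4 -> matches History
  - enrollment 6 (Helen): course_id=1 -> matches Programming
  - enrollment 7 (Carol): course_id=5 -> matches Linear Algebra
  - enrollment 8 (Ivan): course_id=3 -> matches Networks
  - enrollment 9 (Fiona): course_id=1 -> matches Programming
So 1 of 9 rows is dropped.

SQL:
SELECT a.student, b.title AS course
FROM enrollments a
INNER JOIN courses b ON a.course_id = b.id

Result:
student | course        
--------+---------------
Karen   | Linear Algebra
Wendy   | Algorithms    
Tina    | Algorithms    
Zoe     | History       
Helen   | Programming   
Carol   | Linear Algebra
Ivan    | Networks      
Fiona   | Programming   


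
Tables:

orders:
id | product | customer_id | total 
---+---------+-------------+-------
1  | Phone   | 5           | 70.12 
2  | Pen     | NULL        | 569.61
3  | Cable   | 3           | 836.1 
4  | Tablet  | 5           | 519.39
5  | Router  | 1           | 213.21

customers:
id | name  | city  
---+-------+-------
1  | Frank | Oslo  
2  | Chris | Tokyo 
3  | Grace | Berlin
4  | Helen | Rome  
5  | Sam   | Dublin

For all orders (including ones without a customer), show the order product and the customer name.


LEFT JOIN keeps every row from orders (the left table); where customer_id has no match in customers, the customer columns become NULL. Walk through each order:
  - order 1 (Phone): customer_id=5 -> matches Sam
  - order 2 (Pen): customer_id=NULL, no match -> kept with NULL
  - order 3 (Cable): customer_id=3 -> matches Grace
  - order 4 (Tablet): customer_id=5 -> matches Sam
  - order 5 (Router): customer_id=1 -> matches Frank
All 5 rows appear; 1 has NULL customer.

SQL:
SELECT a.product, b.name AS customer
FROM orders a
LEFT JOIN customers b ON a.customer_id = b.id

Result:
product | customer
--------+---------
Phone   | Sam     
Pen     | NULL    
Cable   | Grace   
Tablet  | Sam     
Router  | Frank   


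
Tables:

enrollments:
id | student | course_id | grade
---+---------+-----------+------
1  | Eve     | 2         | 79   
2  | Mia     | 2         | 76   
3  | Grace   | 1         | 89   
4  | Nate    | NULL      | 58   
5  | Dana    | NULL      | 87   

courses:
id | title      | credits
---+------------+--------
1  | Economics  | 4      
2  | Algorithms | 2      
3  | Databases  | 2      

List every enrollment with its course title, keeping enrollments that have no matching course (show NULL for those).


LEFT JOIN keeps every row from enrollments (the left table); where course_id has no match in courses, the course columns become NULL. Walk through each enrollment:
  - enrollment 1 (Eve): course_id=2 -> matches Algorithms
  - enrollment 2 (Mia): course_id=2 -> matches Algorithms
  - enrollment 3 (Grace): course_id=1 -> matches Economics
  - enrollment 4 (Nate): course_id=NULL, no match -> kept with NULL
  - enrollment 5 (Dana): course_id=NULL, no match -> kept with NULL
All 5 rows appear; 2 have NULL course.

SQL:
SELECT a.student, b.title AS course
FROM enrollments a
LEFT JOIN courses b ON a.course_id = b.id

Result:
student | course    
--------+-----------
Eve     | Algorithms
Mia     | Algorithms
Grace   | Economics 
Nate    | NULL      
Dana    | NULL      


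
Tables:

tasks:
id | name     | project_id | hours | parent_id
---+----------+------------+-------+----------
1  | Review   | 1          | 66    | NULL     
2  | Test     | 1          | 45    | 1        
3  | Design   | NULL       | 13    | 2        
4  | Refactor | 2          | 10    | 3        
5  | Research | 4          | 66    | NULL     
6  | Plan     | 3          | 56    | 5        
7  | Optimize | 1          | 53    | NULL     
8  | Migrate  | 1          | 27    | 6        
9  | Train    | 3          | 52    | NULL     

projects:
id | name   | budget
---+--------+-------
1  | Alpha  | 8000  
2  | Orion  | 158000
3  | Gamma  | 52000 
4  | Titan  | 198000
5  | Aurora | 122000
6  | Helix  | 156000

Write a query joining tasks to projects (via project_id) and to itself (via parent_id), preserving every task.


Two LEFT JOINs from the same base table tasks: one to projects via project_id, one to tasks itself via parent_id. Both are LEFT so every task is preserved.
Match against projects:
  - task 1 (Review): project_id=1 -> matches Alpha
  - task 2 (Test): project_id=1 -> matches Alpha
  - task 3 (Design): project_id=NULL, no match -> kept with NULL
  - task 4 (Refactor): project_id=2 -> matches Orion
  - task 5 (Research): project_id=4 -> matches Titan
  - task 6 (Plan): project_id=3 -> matches Gamma
  - task 7 (Optimize): project_id=1 -> matches Alpha
  - task 8 (Migrate): project_id=1 -> matches Alpha
  - task 9 (Train): project_id=3 -> matches Gamma
Match against tasks (self):
  - task 1 (Review): parent_id=NULL -> NULL
  - task 2 (Test): parent_id=1 -> Review
  - task 3 (Design): parent_id=2 -> Test
  - task 4 (Refactor): parent_id=3 -> Design
  - task 5 (Research): parent_id=NULL -> NULL
  - task 6 (Plan): parent_id=5 -> Research
  - task 7 (Optimize): parent_id=NULL -> NULL
  - task 8 (Migrate): parent_id=6 -> Plan
  - task 9 (Train): parent_id=NULL -> NULL

SQL:
SELECT a.name, b.name AS project, c.name AS parent
FROM tasks a
LEFT JOIN projects b ON a.project_id = b.id
LEFT JOIN tasks c ON a.parent_id = c.id

Result:
name     | project | parent  
---------+---------+---------
Review   | Alpha   | NULL    
Test     | Alpha   | Review  
Design   | NULL    | Test    
Refactor | Orion   | Design  
Research | Titan   | NULL    
Plan     | Gamma   | Research
Optimize | Alpha   | NULL    
Migrate  | Alpha   | Plan    
Train    | Gamma   | NULL    


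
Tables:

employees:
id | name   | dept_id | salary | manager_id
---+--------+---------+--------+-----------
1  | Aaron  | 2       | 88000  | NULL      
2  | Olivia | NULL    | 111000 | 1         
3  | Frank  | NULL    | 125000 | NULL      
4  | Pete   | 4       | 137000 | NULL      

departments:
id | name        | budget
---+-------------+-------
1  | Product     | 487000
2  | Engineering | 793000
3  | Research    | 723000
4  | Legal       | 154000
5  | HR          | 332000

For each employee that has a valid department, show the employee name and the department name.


INNER JOIN keeps only employees rows whose dept_id matches an id in departments. Walk through each employee:
  - employee 1 (Aaron): dept_id=2 -> matches Engineering
  - employee 2 (Olivia): dept_id=NULL, no match -> dropped
  - employee 3 (Frank): dept_id=NULL, no match -> dropped
  - employee 4 (Pete): dept_id=4 -> matches Legal
So 2 of 4 rows are dropped.

SQL:
SELECT a.name, b.name AS department
FROM employees a
INNER JOIN departments b ON a.dept_id = b.id

Result:
name  | department 
------+------------
Aaron | Engineering
Pete  | Legal      


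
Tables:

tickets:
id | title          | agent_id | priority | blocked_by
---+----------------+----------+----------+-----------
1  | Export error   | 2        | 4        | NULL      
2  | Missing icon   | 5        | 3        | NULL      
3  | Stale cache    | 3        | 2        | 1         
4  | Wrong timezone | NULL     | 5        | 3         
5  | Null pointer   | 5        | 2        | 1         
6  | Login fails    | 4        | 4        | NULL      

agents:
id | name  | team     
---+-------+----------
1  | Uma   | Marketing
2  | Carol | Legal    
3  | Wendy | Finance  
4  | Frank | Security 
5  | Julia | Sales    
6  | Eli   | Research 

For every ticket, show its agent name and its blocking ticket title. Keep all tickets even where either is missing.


Two LEFT JOINs from the same base table tickets: one to agents via agent_id, one to tickets itself via blocked_by. Both are LEFT so every ticket is preserved.
Match against agents:
  - ticket 1 (Export error): agent_id=2 -> matches Carol
  - ticket 2 (Missing icon): agent_id=5 -> matches Julia
  - ticket 3 (Stale cache): agent_id=3 -> matches Wendy
  - ticket 4 (Wrong timezone): agent_id=NULL, no match -> kept with NULL
  - ticket 5 (Null pointer): agent_id=5 -> matches Julia
  - ticket 6 (Login fails): agent_id=4 -> matches Frank
Match against tickets (self):
  - ticket 1 (Export error): blocked_by=NULL -> NULL
  - ticket 2 (Missing icon): blocked_by=NULL -> NULL
  - ticket 3 (Stale cache): blocked_by=1 -> Export error
  - ticket 4 (Wrong timezone): blocked_by=3 -> Stale cache
  - ticket 5 (Null pointer): blocked_by=1 -> Export error
  - ticket 6 (Login fails): blocked_by=NULL -> NULL

SQL:
SELECT a.title, b.name AS agent, c.title AS blocked_by
FROM tickets a
LEFT JOIN agents b ON a.agent_id = b.id
LEFT JOIN tickets c ON a.blocked_by = c.id

Result:
title          | agent | blocked_by  
---------------+-------+-------------
Export error   | Carol | NULL        
Missing icon   | Julia | NULL        
Stale cache    | Wendy | Export error
Wrong timezone | NULL  | Stale cache 
Null pointer   | Julia | Export error
Login fails    | Frank | NULL        


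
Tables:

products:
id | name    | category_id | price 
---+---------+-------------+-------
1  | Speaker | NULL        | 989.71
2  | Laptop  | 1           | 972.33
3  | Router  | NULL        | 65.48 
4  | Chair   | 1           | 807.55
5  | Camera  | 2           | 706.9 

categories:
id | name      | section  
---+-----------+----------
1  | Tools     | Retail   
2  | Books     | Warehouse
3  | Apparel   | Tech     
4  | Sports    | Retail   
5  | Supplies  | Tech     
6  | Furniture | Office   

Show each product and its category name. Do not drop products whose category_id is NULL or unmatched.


LEFT JOIN keeps every row from products (the left table); where category_id has no match in categories, the category columns become NULL. Walk through each product:
  - product 1 (Speaker): category_id=NULL, no match -> kept with NULL
  - product 2 (Laptop): category_id=1 -> matches Tools
  - product 3 (Router): category_id=NULL, no match -> kept with NULL
  - product 4 (Chair): category_id=1 -> matches Tools
  - product 5 (Camera): category_id=2 -> matches Books
All 5 rows appear; 2 have NULL category.

SQL:
SELECT a.name, b.name AS category
FROM products a
LEFT JOIN categories b ON a.category_id = b.id

Result:
name    | category
--------+---------
Speaker | NULL    
Laptop  | Tools   
Router  | NULL    
Chair   | Tools   
Camera  | Books   


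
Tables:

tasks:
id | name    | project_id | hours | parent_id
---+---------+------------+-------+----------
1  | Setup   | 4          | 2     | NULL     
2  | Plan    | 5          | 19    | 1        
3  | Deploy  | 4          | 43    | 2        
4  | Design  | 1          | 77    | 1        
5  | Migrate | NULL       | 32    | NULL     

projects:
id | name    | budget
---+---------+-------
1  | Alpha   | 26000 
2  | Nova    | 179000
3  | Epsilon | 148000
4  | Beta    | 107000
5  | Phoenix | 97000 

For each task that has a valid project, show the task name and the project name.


INNER JOIN keeps only tasks rows whose project_id matches an id in projects. Walk through each task:
  - task 1 (Setup): project_id=4 -> matches Beta
  - task 2 (Plan): project_id=5 -> matches Phoenix
  - task 3 (Deploy): project_id=4 -> matches Beta
  - task 4 (Design): project_id=1 -> matches Alpha
  - task 5 (Migrate): project_id=NULL, no match -> dropped
So 1 of 5 rows is dropped.

SQL:
SELECT a.name, b.name AS project
FROM tasks a
INNER JOIN projects b ON a.project_id = b.id

Result:
name   | project
-------+--------
Setup  | Beta   
Plan   | Phoenix
Deploy | Beta   
Design | Alpha  


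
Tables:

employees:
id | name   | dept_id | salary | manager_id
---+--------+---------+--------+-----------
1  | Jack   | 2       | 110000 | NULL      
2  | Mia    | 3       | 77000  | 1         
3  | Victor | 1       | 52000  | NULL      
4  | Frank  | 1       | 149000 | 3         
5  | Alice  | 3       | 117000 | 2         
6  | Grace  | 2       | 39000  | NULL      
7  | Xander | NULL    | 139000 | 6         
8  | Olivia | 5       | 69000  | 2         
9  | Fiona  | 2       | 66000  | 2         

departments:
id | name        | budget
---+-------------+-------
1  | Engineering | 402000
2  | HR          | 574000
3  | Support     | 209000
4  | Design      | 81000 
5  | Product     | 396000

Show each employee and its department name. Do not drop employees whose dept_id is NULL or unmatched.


LEFT JOIN keeps every row from employees (the left table); where dept_id has no match in departments, the department columns become NULL. Walk through each employee:
  - employee 1 (Jack): dept_id=2 -> matches HR
  - employee 2 (Mia): dept_id=3 -> matches Support
  - employee 3 (Victor): dept_id=1 -> matches Engineering
  - employee 4 (Frank): dept_id=1 -> matches Engineering
  - employee 5 (Alice): dept_id=3 -> matches Support
  - employee 6 (Grace): dept_id=2 -> matches HR
  - employee 7 (Xander): dept_id=NULL, no match -> kept with NULL
  - employee 8 (Olivia): dept_id=5 -> matches Product
  - employee 9 (Fiona): dept_id=2 -> matches HR
All 9 rows appear; 1 has NULL department.

SQL:
SELECT a.name, b.name AS department
FROM employees a
LEFT JOIN departments b ON a.dept_id = b.id

Result:
name   | department 
-------+------------
Jack   | HR         
Mia    | Support    
Victor | Engineering
Frank  | Engineering
Alice  | Support    
Grace  | HR         
Xander | NULL       
Olivia | Product    
Fiona  | HR         


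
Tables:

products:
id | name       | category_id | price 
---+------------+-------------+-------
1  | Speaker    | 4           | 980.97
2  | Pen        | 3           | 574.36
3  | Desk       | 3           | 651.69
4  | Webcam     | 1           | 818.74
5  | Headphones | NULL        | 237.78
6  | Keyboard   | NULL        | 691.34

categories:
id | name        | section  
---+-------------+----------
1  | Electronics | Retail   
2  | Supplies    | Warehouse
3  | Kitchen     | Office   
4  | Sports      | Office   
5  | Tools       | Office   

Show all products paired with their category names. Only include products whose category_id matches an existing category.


INNER JOIN keeps only products rows whose category_id matches an id in categories. Walk through each product:
  - product 1 (Speaker): category_id=4 -> matches Sports
  - product 2 (Pen): category_id=3 -> matches Kitchen
  - product 3 (Desk): category_id=3 -> matches Kitchen
  - product 4 (Webcam): category_id=1 -> matches Electronics
  - product 5 (Headphones): category_id=NULL, no match -> dropped
  - product 6 (Keyboard): category_id=NULL, no match -> dropped
So 2 of 6 rows are dropped.

SQL:
SELECT a.name, b.name AS category
FROM products a
INNER JOIN categories b ON a.category_id = b.id

Result:
name    | category   
--------+------------
Speaker | Sports     
Pen     | Kitchen    
Desk    | Kitchen    
Webcam  | Electronics


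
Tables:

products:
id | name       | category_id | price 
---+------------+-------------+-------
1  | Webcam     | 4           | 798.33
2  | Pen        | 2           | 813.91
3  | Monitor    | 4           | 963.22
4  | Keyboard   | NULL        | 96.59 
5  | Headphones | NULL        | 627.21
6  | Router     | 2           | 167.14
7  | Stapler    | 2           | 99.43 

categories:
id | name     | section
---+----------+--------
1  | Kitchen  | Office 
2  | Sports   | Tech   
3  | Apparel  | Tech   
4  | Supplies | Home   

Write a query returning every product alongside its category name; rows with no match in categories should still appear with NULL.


LEFT JOIN keeps every row from products (the left table); where category_id has no match in categories, the category columns become NULL. Walk through each product:
  - product 1 (Webcam): category_id=4 -> matches Supplies
  - product 2 (Pen): category_id=2 -> matches Sports
  - product 3 (Monitor): category_id=4 -> matches Supplies
  - product 4 (Keyboard): category_id=NULL, no match -> kept with NULL
  - product 5 (Headphones): category_id=NULL, no match -> kept with NULL
  - product 6 (Router): category_id=2 -> matches Sports
  - product 7 (Stapler): category_id=2 -> matches Sports
All 7 rows appear; 2 have NULL category.

SQL:
SELECT a.name, b.name AS category
FROM products a
LEFT JOIN categories b ON a.category_id = b.id

Result:
name       | category
-----------+---------
Webcam     | Supplies
Pen        | Sports  
Monitor    | Supplies
Keyboard   | NULL    
Headphones | NULL    
Router     | Sports  
Stapler    | Sports  


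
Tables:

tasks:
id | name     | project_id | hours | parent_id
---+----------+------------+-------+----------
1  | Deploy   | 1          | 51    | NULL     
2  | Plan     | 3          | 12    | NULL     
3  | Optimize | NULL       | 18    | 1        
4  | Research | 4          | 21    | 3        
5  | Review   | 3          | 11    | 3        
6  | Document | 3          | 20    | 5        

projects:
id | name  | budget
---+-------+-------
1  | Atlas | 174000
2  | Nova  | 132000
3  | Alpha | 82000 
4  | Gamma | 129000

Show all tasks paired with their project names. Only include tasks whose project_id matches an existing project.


INNER JOIN keeps only tasks rows whose project_id matches an id in projects. Walk through each task:
  - task 1 (Deploy): project_id=1 -> matches Atlas
  - task 2 (Plan): project_id=3 -> matches Alpha
  - task 3 (Optimize): project_id=NULL, no match -> dropped
  - task 4 (Research): project_id=4 -> matches Gamma
  - task 5 (Review): project_id=3 -> matches Alpha
  - task 6 (Document): project_id=3 -> matches Alpha
So 1 of 6 rows is dropped.

SQL:
SELECT a.name, b.name AS project
FROM tasks a
INNER JOIN projects b ON a.project_id = b.id

Result:
name     | project
---------+--------
Deploy   | Atlas  
Plan     | Alpha  
Research | Gamma  
Review   | Alpha  
Document | Alpha  


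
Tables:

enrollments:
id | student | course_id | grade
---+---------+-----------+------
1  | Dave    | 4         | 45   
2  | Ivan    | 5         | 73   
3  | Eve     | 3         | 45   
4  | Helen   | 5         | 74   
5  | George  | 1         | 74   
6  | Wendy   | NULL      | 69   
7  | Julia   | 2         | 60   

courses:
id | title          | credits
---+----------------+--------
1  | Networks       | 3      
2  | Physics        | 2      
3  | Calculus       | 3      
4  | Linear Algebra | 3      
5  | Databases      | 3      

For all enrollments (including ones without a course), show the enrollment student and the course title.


LEFT JOIN keeps every row from enrollments (the left table); where course_id has no match in courses, the course columns become NULL. Walk through each enrollment:
  - enrollment 1 (Dave): course_id=4 -> matches Linear Algebra
  - enrollment 2 (Ivan): course_id=5 -> matches Databases
  - enrollment 3 (Eve): course_id=3 -> matches Calculus
  - enrollment 4 (Helen): course_id=5 -> matches Databases
  - enrollment 5 (George): course_id=1 -> matches Networks
  - enrollment 6 (Wendy): course_id=NULL, no match -> kept with NULL
  - enrollment 7 (Julia): course_id=2 -> matches Physics
All 7 rows appear; 1 has NULL course.

SQL:
SELECT a.student, b.title AS course
FROM enrollments a
LEFT JOIN courses b ON a.course_id = b.id

Result:
student | course        
--------+---------------
Dave    | Linear Algebra
Ivan    | Databases     
Eve     | Calculus      
Helen   | Databases     
George  | Networks      
Wendy   | NULL          
Julia   | Physics       


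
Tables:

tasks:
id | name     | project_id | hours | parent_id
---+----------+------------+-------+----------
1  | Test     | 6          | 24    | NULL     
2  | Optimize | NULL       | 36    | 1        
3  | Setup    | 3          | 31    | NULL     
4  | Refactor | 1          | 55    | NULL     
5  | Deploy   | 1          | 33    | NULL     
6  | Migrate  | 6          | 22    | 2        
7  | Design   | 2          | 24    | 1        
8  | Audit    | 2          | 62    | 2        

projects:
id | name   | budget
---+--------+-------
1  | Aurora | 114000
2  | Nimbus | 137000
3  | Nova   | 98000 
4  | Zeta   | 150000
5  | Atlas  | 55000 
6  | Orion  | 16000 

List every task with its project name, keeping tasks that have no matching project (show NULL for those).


LEFT JOIN keeps every row from tasks (the left table); where project_id has no match in projects, the project columns become NULL. Walk through each task:
  - task 1 (Test): project_id=6 -> matches Orion
  - task 2 (Optimize): project_id=NULL, no match -> kept with NULL
  - task 3 (Setup): project_id=3 -> matches Nova
  - task 4 (Refactor): project_id=1 -> matches Aurora
  - task 5 (Deploy): project_id=1 -> matches Aurora
  - task 6 (Migrate): project_id=6 -> matches Orion
  - task 7 (Design): project_id=2 -> matches Nimbus
  - task 8 (Audit): project_id=2 -> matches Nimbus
All 8 rows appear; 1 has NULL project.

SQL:
SELECT a.name, b.name AS project
FROM tasks a
LEFT JOIN projects b ON a.project_id = b.id

Result:
name     | project
---------+--------
Test     | Orion  
Optimize | NULL   
Setup    | Nova   
Refactor | Aurora 
Deploy   | Aurora 
Migrate  | Orion  
Design   | Nimbus 
Audit    | Nimbus 


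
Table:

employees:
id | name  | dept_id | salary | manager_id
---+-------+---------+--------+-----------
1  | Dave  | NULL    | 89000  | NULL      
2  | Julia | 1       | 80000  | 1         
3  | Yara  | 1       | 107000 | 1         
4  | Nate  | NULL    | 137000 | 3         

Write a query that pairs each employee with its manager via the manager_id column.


This is a self-join: employees is joined to a second copy of itself, matching each row's manager_id to another row's id. Use LEFT JOIN so rows with manager_id=NULL are kept.
  - employee 1 (Dave): manager_id=NULL -> NULL
  - employee 2 (Julia): manager_id=1 -> Dave
  - employee 3 (Yara): manager_id=1 -> Dave
  - employee 4 (Nate): manager_id=3 -> Yara

SQL:
SELECT a.name AS item, b.name AS manager
FROM employees a
LEFT JOIN employees b ON a.manager_id = b.id

Result:
item  | manager
------+--------
Dave  | NULL   
Julia | Dave   
Yara  | Dave   
Nate  | Yara   


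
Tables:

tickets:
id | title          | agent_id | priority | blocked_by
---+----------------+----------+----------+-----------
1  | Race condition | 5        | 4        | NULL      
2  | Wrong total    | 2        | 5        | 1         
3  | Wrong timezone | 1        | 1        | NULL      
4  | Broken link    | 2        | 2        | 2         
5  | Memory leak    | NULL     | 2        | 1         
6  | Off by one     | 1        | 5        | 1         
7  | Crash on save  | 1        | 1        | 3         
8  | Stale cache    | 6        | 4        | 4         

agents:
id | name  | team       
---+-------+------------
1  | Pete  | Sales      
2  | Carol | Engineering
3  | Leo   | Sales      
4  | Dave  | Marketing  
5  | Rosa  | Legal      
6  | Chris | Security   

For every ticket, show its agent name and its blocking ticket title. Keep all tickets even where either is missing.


Two LEFT JOINs from the same base table tickets: one to agents via agent_id, one to tickets itself via blocked_by. Both are LEFT so every ticket is preserved.
Match against agents:
  - ticket 1 (Race condition): agent_id=5 -> matches Rosa
  - ticket 2 (Wrong total): agent_id=2 -> matches Carol
  - ticket 3 (Wrong timezone): agent_id=1 -> matches Pete
  - ticket 4 (Broken link): agent_id=2 -> matches Carol
  - ticket 5 (Memory leak): agent_id=NULL, no match -> kept with NULL
  - ticket 6 (Off by one): agent_id=1 -> matches Pete
  - ticket 7 (Crash on save): agent_id=1 -> matches Pete
  - ticket 8 (Stale cache): agent_id=6 -> matches Chris
Match against tickets (self):
  - ticket 1 (Race condition): blocked_by=NULL -> NULL
  - ticket 2 (Wrong total): blocked_by=1 -> Race condition
  - ticket 3 (Wrong timezone): blocked_by=NULL -> NULL
  - ticket 4 (Broken link): blocked_by=2 -> Wrong total
  - ticket 5 (Memory leak): blocked_by=1 -> Race condition
  - ticket 6 (Off by one): blocked_by=1 -> Race condition
  - ticket 7 (Crash on save): blocked_by=3 -> Wrong timezone
  - ticket 8 (Stale cache): blocked_by=4 -> Broken link

SQL:
SELECT a.title, b.name AS agent, c.title AS blocked_by
FROM tickets a
LEFT JOIN agents b ON a.agent_id = b.id
LEFT JOIN tickets c ON a.blocked_by = c.id

Result:
title          | agent | blocked_by    
---------------+-------+---------------
Race condition | Rosa  | NULL          
Wrong total    | Carol | Race condition
Wrong timezone | Pete  | NULL          
Broken link    | Carol | Wrong total   
Memory leak    | NULL  | Race condition
Off by one     | Pete  | Race condition
Crash on save  | Pete  | Wrong timezone
Stale cache    | Chris | Broken link   


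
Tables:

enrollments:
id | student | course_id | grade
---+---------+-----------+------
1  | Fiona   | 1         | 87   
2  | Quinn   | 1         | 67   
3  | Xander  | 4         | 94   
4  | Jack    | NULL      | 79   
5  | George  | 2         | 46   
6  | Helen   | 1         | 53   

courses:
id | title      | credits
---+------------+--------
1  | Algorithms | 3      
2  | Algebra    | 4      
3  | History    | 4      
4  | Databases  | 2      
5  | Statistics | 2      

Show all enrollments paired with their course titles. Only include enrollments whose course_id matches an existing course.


INNER JOIN keeps only enrollments rows whose course_id matches an id in courses. Walk through each enrollment:
  - enrollment 1 (Fiona): course_id=1 -> matches Algorithms
  - enrollment 2 (Quinn): course_id=1 -> matches Algorithms
  - enrollment 3 (Xander): course_id=4 -> matches Databases
  - enrollment 4 (Jack): course_id=NULL, no match -> dropped
  - enrollment 5 (George): course_id=2 -> matches Algebra
  - enrollment 6 (Helen): course_id=1 -> matches Algorithms
So 1 of 6 rows is dropped.

SQL:
SELECT a.student, b.title AS course
FROM enrollments a
INNER JOIN courses b ON a.course_id = b.id

Result:
student | course    
--------+-----------
Fiona   | Algorithms
Quinn   | Algorithms
Xander  | Databases 
George  | Algebra   
Helen   | Algorithms


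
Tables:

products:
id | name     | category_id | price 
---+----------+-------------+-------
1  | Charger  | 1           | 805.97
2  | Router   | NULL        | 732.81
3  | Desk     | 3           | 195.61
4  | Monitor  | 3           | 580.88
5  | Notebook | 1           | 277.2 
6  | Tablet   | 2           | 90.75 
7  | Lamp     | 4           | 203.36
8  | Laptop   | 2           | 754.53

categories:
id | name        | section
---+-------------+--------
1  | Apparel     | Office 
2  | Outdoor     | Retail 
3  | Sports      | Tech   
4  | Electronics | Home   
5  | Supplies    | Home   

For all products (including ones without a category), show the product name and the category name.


LEFT JOIN keeps every row from products (the left table); where category_id has no match in categories, the category columns become NULL. Walk through each product:
  - product 1 (Charger): category_id=1 -> matches Apparel
  - product 2 (Router): category_id=NULL, no match -> kept with NULL
  - product 3 (Desk): category_id=3 -> matches Sports
  - product 4 (Monitor): category_id=3 -> matches Sports
  - product 5 (Notebook): category_id=1 -> matches Apparel
  - product 6 (Tablet): category_id=2 -> matches Outdoor
  - product 7 (Lamp): category_id=4 -> matches Electronics
  - product 8 (Laptop): category_id=2 -> matches Outdoor
All 8 rows appear; 1 has NULL category.

SQL:
SELECT a.name, b.name AS category
FROM products a
LEFT JOIN categories b ON a.category_id = b.id

Result:
name     | category   
---------+------------
Charger  | Apparel    
Router   | NULL       
Desk     | Sports     
Monitor  | Sports     
Notebook | Apparel    
Tablet   | Outdoor    
Lamp     | Electronics
Laptop   | Outdoor    


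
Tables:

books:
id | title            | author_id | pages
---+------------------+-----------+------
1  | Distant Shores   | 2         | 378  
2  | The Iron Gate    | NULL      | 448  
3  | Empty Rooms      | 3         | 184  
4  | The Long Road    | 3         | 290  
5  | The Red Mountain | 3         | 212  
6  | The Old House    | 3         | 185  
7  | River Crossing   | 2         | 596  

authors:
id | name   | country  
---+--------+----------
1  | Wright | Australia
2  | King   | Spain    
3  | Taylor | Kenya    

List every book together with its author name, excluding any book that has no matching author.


INNER JOIN keeps only books rows whose author_id matches an id in authors. Walk through each book:
  - book 1 (Distant Shores): author_id=2 -> matches King
  - book 2 (The Iron Gate): author_id=NULL, no match -> dropped
  - book 3 (Empty Rooms): author_id=3 -> matches Taylor
  - book 4 (The Long Road): author_id=3 -> matches Taylor
  - book 5 (The Red Mountain): author_id=3 -> matches Taylor
  - book 6 (The Old House): author_id=3 -> matches Taylor
  - book 7 (River Crossing): author_id=2 -> matches King
So 1 of 7 rows is dropped.

SQL:
SELECT a.title, b.name AS author
FROM books a
INNER JOIN authors b ON a.author_id = b.id

Result:
title            | author
-----------------+-------
Distant Shores   | King  
Empty Rooms      | Taylor
The Long Road    | Taylor
The Red Mountain | Taylor
The Old House    | Taylor
River Crossing   | King  


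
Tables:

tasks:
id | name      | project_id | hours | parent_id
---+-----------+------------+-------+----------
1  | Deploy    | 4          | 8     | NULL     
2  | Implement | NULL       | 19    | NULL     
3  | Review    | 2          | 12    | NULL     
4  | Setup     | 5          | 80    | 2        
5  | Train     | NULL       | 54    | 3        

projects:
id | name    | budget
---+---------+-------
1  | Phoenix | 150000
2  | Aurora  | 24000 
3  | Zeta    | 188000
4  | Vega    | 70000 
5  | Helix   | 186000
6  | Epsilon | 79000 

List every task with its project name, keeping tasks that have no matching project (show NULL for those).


LEFT JOIN keeps every row from tasks (the left table); where project_id has no match in projects, the project columns become NULL. Walk through each task:
  - task 1 (Deploy): project_id=4 -> matches Vega
  - task 2 (Implement): project_id=NULL, no match -> kept with NULL
  - task 3 (Review): project_id=2 -> matches Aurora
  - task 4 (Setup): project_id=5 -> matches Helix
  - task 5 (Train): project_id=NULL, no match -> kept with NULL
All 5 rows appear; 2 have NULL project.

SQL:
SELECT a.name, b.name AS project
FROM tasks a
LEFT JOIN projects b ON a.project_id = b.id

Result:
name      | project
----------+--------
Deploy    | Vega   
Implement | NULL   
Review    | Aurora 
Setup     | Helix  
Train     | NULL   
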